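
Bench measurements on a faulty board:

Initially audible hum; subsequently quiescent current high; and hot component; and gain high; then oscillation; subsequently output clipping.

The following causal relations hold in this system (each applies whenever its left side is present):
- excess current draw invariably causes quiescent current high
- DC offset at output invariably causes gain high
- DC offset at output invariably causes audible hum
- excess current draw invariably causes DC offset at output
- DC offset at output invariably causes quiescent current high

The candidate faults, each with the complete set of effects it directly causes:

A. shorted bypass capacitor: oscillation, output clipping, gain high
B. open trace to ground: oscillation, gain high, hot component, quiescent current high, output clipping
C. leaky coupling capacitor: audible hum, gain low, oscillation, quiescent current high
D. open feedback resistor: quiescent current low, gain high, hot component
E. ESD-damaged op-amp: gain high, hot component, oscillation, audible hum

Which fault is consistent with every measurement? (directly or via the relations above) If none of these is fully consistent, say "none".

none

Testing each hypothesis:
(A) shorted bypass capacitor — audible hum -; quiescent current high -; hot component -; gain high +; oscillation +; output clipping +
(B) open trace to ground — audible hum -; quiescent current high +; hot component +; gain high +; oscillation +; output clipping +
(C) leaky coupling capacitor — audible hum +; quiescent current high +; hot component -; gain high -; oscillation +; output clipping -
(D) open feedback resistor — fails on audible hum, quiescent current high, oscillation, output clipping (predicts quiescent current low, not quiescent current high)
(E) ESD-damaged op-amp — does not account for quiescent current high, output clipping
Every candidate fails on at least one observation.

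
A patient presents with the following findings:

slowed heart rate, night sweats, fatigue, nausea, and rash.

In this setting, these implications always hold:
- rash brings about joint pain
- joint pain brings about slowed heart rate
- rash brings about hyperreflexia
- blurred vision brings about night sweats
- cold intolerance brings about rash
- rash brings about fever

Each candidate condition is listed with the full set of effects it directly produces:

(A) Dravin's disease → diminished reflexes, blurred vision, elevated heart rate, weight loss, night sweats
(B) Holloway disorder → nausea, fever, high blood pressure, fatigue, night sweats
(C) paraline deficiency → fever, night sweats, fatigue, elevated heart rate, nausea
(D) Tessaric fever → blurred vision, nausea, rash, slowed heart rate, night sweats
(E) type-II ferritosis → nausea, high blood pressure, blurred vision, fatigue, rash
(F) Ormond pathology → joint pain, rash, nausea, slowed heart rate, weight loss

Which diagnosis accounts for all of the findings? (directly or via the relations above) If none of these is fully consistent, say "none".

Checking each candidate against the observations:
(A) Dravin's disease — fails on slowed heart rate, fatigue, nausea, rash (predicts elevated heart rate, not slowed heart rate)
(B) Holloway disorder — does not account for slowed heart rate, rash
(C) paraline deficiency — slowed heart rate miss; night sweats match; fatigue match; nausea match; rash miss
(D) Tessaric fever — slowed heart rate match; night sweats match; fatigue miss; nausea match; rash match
(E) type-II ferritosis — slowed heart rate match (via rash → joint pain → slowed heart rate); night sweats match (via blurred vision → night sweats); fatigue match; nausea match; rash match
(F) Ormond pathology — slowed heart rate match; night sweats miss; fatigue miss; nausea match; rash match
(E) alone accounts for all the evidence.

E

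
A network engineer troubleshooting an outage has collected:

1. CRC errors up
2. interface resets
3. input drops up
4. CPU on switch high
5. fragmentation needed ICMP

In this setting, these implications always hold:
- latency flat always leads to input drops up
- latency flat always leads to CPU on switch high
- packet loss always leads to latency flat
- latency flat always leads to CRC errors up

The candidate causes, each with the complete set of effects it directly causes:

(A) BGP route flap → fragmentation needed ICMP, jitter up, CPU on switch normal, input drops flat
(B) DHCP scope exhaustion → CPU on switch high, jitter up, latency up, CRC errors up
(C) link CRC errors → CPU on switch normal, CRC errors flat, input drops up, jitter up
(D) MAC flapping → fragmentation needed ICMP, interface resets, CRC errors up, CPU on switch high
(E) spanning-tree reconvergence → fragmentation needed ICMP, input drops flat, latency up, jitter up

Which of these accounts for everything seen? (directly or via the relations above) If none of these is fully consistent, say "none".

none

Checking each candidate against the observations:
(A) BGP route flap — fails on CRC errors up, interface resets, input drops up, CPU on switch high (predicts input drops flat, not input drops up; predicts CPU on switch normal, not CPU on switch high)
(B) DHCP scope exhaustion — CRC errors up +; interface resets -; input drops up -; CPU on switch high +; fragmentation needed ICMP -
(C) link CRC errors — fails on CRC errors up, interface resets, CPU on switch high, fragmentation needed ICMP (predicts CRC errors flat, not CRC errors up; predicts CPU on switch normal, not CPU on switch high)
(D) MAC flapping — does not account for input drops up
(E) spanning-tree reconvergence — fails on CRC errors up, interface resets, input drops up, CPU on switch high (predicts input drops flat, not input drops up)
No candidate is consistent with all observations.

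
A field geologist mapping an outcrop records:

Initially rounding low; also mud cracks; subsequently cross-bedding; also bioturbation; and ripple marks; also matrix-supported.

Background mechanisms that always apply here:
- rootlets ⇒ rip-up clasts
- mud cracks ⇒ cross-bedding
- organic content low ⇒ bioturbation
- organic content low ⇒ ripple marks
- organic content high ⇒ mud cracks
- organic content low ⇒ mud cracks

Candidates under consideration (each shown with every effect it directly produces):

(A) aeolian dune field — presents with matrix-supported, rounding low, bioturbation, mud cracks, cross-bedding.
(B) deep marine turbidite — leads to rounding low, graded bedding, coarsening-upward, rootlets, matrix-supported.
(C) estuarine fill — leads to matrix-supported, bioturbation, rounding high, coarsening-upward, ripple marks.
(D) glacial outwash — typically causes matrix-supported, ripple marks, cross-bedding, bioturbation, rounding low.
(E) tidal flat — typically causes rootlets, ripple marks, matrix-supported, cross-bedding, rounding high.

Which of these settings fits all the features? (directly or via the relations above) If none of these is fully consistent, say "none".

Checking each candidate against the observations:
(A) aeolian dune field — rounding low yes; mud cracks yes; cross-bedding yes; bioturbation yes; ripple marks NO; matrix-supported yes
(B) deep marine turbidite — does not account for mud cracks, cross-bedding, bioturbation, ripple marks
(C) estuarine fill — fails on rounding low, mud cracks, cross-bedding (predicts rounding high, not rounding low)
(D) glacial outwash — does not account for mud cracks
(E) tidal flat — rounding low NO; mud cracks NO; cross-bedding yes; bioturbation NO; ripple marks yes; matrix-supported yes
None of the listed candidates fits everything.

none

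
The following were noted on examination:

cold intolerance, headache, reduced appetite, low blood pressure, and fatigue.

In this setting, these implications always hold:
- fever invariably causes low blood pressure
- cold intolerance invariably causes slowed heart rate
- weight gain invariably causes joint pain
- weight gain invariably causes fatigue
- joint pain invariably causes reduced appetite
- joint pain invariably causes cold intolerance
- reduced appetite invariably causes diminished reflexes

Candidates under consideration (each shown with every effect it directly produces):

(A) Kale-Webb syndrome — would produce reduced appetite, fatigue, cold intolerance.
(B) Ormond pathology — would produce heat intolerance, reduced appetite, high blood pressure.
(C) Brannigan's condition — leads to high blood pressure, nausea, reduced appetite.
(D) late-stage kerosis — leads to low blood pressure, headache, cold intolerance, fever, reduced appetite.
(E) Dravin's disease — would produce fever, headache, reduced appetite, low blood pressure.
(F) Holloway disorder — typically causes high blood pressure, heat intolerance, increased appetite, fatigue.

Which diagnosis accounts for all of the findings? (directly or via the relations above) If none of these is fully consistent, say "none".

Per-candidate check:
(A) Kale-Webb syndrome — cold intolerance +; headache -; reduced appetite +; low blood pressure -; fatigue +
(B) Ormond pathology — fails on cold intolerance, headache, low blood pressure, fatigue (predicts heat intolerance, not cold intolerance; predicts high blood pressure, not low blood pressure)
(C) Brannigan's condition — fails on cold intolerance, headache, low blood pressure, fatigue (predicts high blood pressure, not low blood pressure)
(D) late-stage kerosis — cold intolerance +; headache +; reduced appetite +; low blood pressure +; fatigue -
(E) Dravin's disease — cold intolerance -; headache +; reduced appetite +; low blood pressure +; fatigue -
(F) Holloway disorder — fails on cold intolerance, headache, reduced appetite, low blood pressure (predicts heat intolerance, not cold intolerance; predicts increased appetite, not reduced appetite; predicts high blood pressure, not low blood pressure)
None of the listed candidates fits everything.

none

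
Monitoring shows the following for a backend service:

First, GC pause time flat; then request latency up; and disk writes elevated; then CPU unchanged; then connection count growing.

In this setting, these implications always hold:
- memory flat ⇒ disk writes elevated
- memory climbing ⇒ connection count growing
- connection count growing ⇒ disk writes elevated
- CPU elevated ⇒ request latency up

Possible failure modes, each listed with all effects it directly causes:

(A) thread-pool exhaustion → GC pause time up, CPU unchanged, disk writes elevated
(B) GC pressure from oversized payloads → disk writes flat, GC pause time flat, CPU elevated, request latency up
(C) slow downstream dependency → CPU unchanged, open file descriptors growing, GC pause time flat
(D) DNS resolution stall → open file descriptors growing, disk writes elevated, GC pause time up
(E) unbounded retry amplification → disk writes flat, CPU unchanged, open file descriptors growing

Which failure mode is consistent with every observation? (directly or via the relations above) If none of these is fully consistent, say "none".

none

Checking each candidate against the observations:
(A) thread-pool exhaustion — fails on GC pause time flat, request latency up, connection count growing (predicts GC pause time up, not GC pause time flat)
(B) GC pressure from oversized payloads — GC pause time flat ✓; request latency up ✓; disk writes elevated ✗; CPU unchanged ✗; connection count growing ✗
(C) slow downstream dependency — does not account for request latency up, disk writes elevated, connection count growing
(D) DNS resolution stall — GC pause time flat ✗; request latency up ✗; disk writes elevated ✓; CPU unchanged ✗; connection count growing ✗
(E) unbounded retry amplification — fails on GC pause time flat, request latency up, disk writes elevated, connection count growing (predicts disk writes flat, not disk writes elevated)
None of the listed candidates fits everything.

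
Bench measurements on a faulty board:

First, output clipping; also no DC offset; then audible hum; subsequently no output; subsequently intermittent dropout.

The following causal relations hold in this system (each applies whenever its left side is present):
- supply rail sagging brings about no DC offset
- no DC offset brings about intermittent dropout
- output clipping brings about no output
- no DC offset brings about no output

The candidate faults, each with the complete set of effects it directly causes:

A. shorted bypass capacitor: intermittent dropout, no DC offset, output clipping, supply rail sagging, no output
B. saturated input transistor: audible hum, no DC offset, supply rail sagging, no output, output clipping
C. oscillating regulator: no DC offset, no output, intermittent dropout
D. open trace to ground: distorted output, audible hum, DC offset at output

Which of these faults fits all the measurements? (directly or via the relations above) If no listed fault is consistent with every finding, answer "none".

B

For each candidate, compare predicted effects to what was observed:
(A) shorted bypass capacitor — does not account for audible hum
(B) saturated input transistor — output clipping match; no DC offset match; audible hum match; no output match; intermittent dropout match (via no DC offset → intermittent dropout)
(C) oscillating regulator — does not account for output clipping, audible hum
(D) open trace to ground — fails on output clipping, no DC offset, no output, intermittent dropout (predicts DC offset at output, not no DC offset)
Only (B) is consistent with every observation.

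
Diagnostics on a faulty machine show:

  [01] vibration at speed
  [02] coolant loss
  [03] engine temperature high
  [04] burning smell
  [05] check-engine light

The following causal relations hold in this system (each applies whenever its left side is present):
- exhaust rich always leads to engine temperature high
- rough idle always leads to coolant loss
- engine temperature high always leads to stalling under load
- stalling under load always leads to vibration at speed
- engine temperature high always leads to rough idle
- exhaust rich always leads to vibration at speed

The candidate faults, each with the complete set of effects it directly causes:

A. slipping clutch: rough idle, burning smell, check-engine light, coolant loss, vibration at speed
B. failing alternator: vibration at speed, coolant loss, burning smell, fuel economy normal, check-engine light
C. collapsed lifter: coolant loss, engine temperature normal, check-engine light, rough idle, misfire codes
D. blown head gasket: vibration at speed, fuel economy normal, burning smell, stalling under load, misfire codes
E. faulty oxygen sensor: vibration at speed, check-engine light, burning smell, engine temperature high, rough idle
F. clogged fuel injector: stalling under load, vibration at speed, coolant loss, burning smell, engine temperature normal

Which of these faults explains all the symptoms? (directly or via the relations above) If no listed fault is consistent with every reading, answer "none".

E

Checking each candidate against the observations:
(A) slipping clutch — does not account for engine temperature high
(B) failing alternator — vibration at speed yes; coolant loss yes; engine temperature high NO; burning smell yes; check-engine light yes
(C) collapsed lifter — vibration at speed NO; coolant loss yes; engine temperature high NO; burning smell NO; check-engine light yes
(D) blown head gasket — vibration at speed yes; coolant loss NO; engine temperature high NO; burning smell yes; check-engine light NO
(E) faulty oxygen sensor — vibration at speed yes; coolant loss yes (via rough idle → coolant loss); engine temperature high yes; burning smell yes; check-engine light yes
(F) clogged fuel injector — vibration at speed yes; coolant loss yes; engine temperature high NO; burning smell yes; check-engine light NO
(E) is the only candidate with no mismatches.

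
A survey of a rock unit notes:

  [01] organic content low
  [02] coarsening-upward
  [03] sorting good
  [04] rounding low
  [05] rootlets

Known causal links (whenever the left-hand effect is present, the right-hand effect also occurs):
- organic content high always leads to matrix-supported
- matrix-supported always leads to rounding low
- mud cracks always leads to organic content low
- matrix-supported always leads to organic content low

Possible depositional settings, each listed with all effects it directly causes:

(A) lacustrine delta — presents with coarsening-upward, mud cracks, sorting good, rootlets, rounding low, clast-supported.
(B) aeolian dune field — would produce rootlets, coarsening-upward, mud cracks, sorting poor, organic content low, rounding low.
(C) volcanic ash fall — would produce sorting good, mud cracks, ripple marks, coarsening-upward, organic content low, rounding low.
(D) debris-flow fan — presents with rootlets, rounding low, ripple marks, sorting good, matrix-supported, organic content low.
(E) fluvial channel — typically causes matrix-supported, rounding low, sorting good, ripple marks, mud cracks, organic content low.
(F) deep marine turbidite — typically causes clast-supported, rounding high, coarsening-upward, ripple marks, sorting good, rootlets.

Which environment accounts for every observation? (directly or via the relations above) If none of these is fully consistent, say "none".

For each candidate, compare predicted effects to what was observed:
(A) lacustrine delta — organic content low yes (through mud cracks → organic content low); coarsening-upward yes; sorting good yes; rounding low yes; rootlets yes
(B) aeolian dune field — fails on sorting good (predicts sorting poor, not sorting good)
(C) volcanic ash fall — organic content low yes; coarsening-upward yes; sorting good yes; rounding low yes; rootlets NO
(D) debris-flow fan — organic content low yes; coarsening-upward NO; sorting good yes; rounding low yes; rootlets yes
(E) fluvial channel — organic content low yes; coarsening-upward NO; sorting good yes; rounding low yes; rootlets NO
(F) deep marine turbidite — fails on organic content low, rounding low (predicts rounding high, not rounding low)
(A) alone accounts for all the evidence.

A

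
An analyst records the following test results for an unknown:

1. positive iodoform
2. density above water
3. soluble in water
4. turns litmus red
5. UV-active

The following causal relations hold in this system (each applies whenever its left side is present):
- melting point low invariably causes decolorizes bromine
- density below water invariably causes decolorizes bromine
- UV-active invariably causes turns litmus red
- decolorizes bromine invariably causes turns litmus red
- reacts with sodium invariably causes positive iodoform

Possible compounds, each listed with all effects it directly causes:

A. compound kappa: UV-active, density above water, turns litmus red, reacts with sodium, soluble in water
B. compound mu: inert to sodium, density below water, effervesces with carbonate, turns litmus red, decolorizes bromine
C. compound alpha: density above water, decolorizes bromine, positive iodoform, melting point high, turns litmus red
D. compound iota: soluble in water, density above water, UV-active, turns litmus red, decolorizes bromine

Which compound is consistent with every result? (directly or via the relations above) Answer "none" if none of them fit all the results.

A

Per-candidate check:
(A) compound kappa — accounts for every observation (positive iodoform by reacts with sodium → positive iodoform)
(B) compound mu — fails on positive iodoform, density above water, soluble in water, UV-active (predicts density below water, not density above water)
(C) compound alpha — does not account for soluble in water, UV-active
(D) compound iota — positive iodoform NO; density above water yes; soluble in water yes; turns litmus red yes; UV-active yes
(A) is the only candidate with no mismatches.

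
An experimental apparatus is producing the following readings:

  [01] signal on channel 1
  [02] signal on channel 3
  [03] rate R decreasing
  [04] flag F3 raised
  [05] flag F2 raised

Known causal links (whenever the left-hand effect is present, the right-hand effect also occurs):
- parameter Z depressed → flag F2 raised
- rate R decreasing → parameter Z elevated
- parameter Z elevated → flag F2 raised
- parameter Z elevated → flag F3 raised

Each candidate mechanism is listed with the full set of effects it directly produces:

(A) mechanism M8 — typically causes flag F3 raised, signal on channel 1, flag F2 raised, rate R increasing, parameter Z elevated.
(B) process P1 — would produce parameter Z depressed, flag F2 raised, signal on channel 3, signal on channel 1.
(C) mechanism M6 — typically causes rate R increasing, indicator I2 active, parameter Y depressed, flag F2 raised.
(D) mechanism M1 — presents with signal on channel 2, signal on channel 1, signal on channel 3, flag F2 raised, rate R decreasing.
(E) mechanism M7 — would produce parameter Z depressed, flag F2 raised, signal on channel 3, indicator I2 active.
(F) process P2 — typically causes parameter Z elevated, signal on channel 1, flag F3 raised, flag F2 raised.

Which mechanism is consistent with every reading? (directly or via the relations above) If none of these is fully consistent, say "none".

Checking each candidate against the observations:
(A) mechanism M8 — fails on signal on channel 3, rate R decreasing (predicts rate R increasing, not rate R decreasing)
(B) process P1 — signal on channel 1 match; signal on channel 3 match; rate R decreasing miss; flag F3 raised miss; flag F2 raised match
(C) mechanism M6 — fails on signal on channel 1, signal on channel 3, rate R decreasing, flag F3 raised (predicts rate R increasing, not rate R decreasing)
(D) mechanism M1 — signal on channel 1 match; signal on channel 3 match; rate R decreasing match; flag F3 raised match (via rate R decreasing → parameter Z elevated → flag F3 raised); flag F2 raised match
(E) mechanism M7 — does not account for signal on channel 1, rate R decreasing, flag F3 raised
(F) process P2 — signal on channel 1 match; signal on channel 3 miss; rate R decreasing miss; flag F3 raised match; flag F2 raised match
(D) alone accounts for all the evidence.

D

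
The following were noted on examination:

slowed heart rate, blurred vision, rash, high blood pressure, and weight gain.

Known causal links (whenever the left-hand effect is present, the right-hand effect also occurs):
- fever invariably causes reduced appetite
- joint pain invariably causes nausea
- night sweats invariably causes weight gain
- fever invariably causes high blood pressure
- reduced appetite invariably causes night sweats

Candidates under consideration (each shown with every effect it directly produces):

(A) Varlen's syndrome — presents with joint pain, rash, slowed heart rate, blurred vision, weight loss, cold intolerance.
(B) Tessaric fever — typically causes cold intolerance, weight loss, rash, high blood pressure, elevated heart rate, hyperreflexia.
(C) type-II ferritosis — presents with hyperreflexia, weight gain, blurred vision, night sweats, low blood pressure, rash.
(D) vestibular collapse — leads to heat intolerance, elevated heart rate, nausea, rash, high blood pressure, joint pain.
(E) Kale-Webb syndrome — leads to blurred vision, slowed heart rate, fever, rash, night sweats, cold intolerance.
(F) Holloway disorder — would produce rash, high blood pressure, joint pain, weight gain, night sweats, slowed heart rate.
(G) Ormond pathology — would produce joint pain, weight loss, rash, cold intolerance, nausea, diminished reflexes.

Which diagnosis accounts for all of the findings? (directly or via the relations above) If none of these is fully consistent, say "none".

Checking each candidate against the observations:
(A) Varlen's syndrome — slowed heart rate ✓; blurred vision ✓; rash ✓; high blood pressure ✗; weight gain ✗
(B) Tessaric fever — slowed heart rate ✗; blurred vision ✗; rash ✓; high blood pressure ✓; weight gain ✗
(C) type-II ferritosis — slowed heart rate ✗; blurred vision ✓; rash ✓; high blood pressure ✗; weight gain ✓
(D) vestibular collapse — slowed heart rate ✗; blurred vision ✗; rash ✓; high blood pressure ✓; weight gain ✗
(E) Kale-Webb syndrome — slowed heart rate ✓; blurred vision ✓; rash ✓; high blood pressure ✓ (through fever → high blood pressure); weight gain ✓ (through night sweats → weight gain)
(F) Holloway disorder — slowed heart rate ✓; blurred vision ✗; rash ✓; high blood pressure ✓; weight gain ✓
(G) Ormond pathology — fails on slowed heart rate, blurred vision, high blood pressure, weight gain (predicts weight loss, not weight gain)
(E) is the only candidate with no mismatches.

E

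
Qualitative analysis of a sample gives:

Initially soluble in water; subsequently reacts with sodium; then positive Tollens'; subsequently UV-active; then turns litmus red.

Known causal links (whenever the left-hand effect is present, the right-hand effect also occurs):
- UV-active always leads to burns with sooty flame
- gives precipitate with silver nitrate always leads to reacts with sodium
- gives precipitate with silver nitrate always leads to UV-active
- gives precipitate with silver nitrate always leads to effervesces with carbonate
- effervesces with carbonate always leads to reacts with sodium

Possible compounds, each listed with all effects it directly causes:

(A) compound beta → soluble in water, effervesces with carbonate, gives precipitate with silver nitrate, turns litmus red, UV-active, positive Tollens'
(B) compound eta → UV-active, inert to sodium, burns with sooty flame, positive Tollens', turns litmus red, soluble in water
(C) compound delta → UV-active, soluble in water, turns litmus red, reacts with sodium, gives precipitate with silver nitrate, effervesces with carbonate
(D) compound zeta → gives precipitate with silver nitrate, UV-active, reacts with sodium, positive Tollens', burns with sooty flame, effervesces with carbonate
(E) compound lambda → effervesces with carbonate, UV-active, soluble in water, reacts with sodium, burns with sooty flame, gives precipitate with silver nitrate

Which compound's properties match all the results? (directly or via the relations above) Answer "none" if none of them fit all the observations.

A

Testing each hypothesis:
(A) compound beta — accounts for every observation (reacts with sodium by effervesces with carbonate → reacts with sodium)
(B) compound eta — soluble in water yes; reacts with sodium NO; positive Tollens' yes; UV-active yes; turns litmus red yes
(C) compound delta — soluble in water yes; reacts with sodium yes; positive Tollens' NO; UV-active yes; turns litmus red yes
(D) compound zeta — soluble in water NO; reacts with sodium yes; positive Tollens' yes; UV-active yes; turns litmus red NO
(E) compound lambda — soluble in water yes; reacts with sodium yes; positive Tollens' NO; UV-active yes; turns litmus red NO
(A) is the only candidate with no mismatches.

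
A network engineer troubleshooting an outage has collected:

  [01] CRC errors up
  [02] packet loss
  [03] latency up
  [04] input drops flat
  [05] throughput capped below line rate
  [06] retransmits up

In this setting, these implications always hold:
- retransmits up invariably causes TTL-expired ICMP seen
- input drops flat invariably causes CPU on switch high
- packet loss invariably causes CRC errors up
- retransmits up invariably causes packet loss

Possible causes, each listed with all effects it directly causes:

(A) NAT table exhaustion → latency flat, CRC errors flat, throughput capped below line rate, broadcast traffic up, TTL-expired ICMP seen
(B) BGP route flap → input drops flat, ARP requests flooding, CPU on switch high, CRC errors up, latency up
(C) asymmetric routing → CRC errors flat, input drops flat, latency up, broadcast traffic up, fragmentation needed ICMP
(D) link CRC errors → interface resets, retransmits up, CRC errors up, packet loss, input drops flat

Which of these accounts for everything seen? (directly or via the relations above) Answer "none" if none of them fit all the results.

none

Per-candidate check:
(A) NAT table exhaustion — fails on CRC errors up, packet loss, latency up, input drops flat, retransmits up (predicts CRC errors flat, not CRC errors up; predicts latency flat, not latency up)
(B) BGP route flap — does not account for packet loss, throughput capped below line rate, retransmits up
(C) asymmetric routing — fails on CRC errors up, packet loss, throughput capped below line rate, retransmits up (predicts CRC errors flat, not CRC errors up)
(D) link CRC errors — CRC errors up ✓; packet loss ✓; latency up ✗; input drops flat ✓; throughput capped below line rate ✗; retransmits up ✓
None of the listed candidates fits everything.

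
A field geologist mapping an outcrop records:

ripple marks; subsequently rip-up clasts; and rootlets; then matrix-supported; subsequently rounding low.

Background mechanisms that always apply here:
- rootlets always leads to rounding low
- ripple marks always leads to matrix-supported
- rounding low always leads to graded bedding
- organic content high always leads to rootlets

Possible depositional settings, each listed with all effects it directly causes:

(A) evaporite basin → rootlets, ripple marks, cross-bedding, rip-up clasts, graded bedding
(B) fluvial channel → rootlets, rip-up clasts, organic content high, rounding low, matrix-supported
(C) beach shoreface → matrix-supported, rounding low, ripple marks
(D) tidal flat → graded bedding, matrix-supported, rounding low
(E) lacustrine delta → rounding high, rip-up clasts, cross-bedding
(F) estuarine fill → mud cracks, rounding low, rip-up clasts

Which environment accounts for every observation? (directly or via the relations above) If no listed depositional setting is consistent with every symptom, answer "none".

A

For each candidate, compare predicted effects to what was observed:
(A) evaporite basin — ripple marks yes; rip-up clasts yes; rootlets yes; matrix-supported yes (via ripple marks → matrix-supported); rounding low yes (via rootlets → rounding low)
(B) fluvial channel — ripple marks NO; rip-up clasts yes; rootlets yes; matrix-supported yes; rounding low yes
(C) beach shoreface — ripple marks yes; rip-up clasts NO; rootlets NO; matrix-supported yes; rounding low yes
(D) tidal flat — does not account for ripple marks, rip-up clasts, rootlets
(E) lacustrine delta — fails on ripple marks, rootlets, matrix-supported, rounding low (predicts rounding high, not rounding low)
(F) estuarine fill — ripple marks NO; rip-up clasts yes; rootlets NO; matrix-supported NO; rounding low yes
(A) alone accounts for all the evidence.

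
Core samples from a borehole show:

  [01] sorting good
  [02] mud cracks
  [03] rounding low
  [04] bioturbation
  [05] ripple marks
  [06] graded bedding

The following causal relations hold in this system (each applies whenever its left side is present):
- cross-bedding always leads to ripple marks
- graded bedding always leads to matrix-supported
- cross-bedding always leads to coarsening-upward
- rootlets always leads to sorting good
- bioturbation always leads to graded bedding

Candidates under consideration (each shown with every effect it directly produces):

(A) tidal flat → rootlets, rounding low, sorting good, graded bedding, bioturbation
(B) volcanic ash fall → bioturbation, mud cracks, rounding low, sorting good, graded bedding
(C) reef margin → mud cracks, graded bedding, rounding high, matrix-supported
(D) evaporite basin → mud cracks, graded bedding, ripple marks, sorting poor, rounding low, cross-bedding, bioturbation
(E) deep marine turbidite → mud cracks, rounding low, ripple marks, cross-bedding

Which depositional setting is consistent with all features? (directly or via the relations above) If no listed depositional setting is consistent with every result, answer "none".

none

For each candidate, compare predicted effects to what was observed:
(A) tidal flat — sorting good ✓; mud cracks ✗; rounding low ✓; bioturbation ✓; ripple marks ✗; graded bedding ✓
(B) volcanic ash fall — does not account for ripple marks
(C) reef margin — fails on sorting good, rounding low, bioturbation, ripple marks (predicts rounding high, not rounding low)
(D) evaporite basin — sorting good ✗; mud cracks ✓; rounding low ✓; bioturbation ✓; ripple marks ✓; graded bedding ✓
(E) deep marine turbidite — sorting good ✗; mud cracks ✓; rounding low ✓; bioturbation ✗; ripple marks ✓; graded bedding ✗
None of the listed candidates fits everything.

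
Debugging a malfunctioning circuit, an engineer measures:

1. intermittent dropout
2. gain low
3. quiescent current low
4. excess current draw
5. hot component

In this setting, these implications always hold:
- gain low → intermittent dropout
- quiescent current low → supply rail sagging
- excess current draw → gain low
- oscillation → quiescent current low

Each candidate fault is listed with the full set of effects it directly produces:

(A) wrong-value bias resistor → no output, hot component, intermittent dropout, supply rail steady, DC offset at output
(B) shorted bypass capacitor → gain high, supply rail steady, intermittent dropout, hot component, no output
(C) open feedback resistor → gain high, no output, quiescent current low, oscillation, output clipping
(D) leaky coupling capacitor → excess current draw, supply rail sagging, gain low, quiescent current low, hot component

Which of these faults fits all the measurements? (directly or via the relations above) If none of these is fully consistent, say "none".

Testing each hypothesis:
(A) wrong-value bias resistor — intermittent dropout yes; gain low NO; quiescent current low NO; excess current draw NO; hot component yes
(B) shorted bypass capacitor — fails on gain low, quiescent current low, excess current draw (predicts gain high, not gain low)
(C) open feedback resistor — intermittent dropout NO; gain low NO; quiescent current low yes; excess current draw NO; hot component NO
(D) leaky coupling capacitor — intermittent dropout yes (through gain low → intermittent dropout); gain low yes; quiescent current low yes; excess current draw yes; hot component yes
(D) alone accounts for all the evidence.

D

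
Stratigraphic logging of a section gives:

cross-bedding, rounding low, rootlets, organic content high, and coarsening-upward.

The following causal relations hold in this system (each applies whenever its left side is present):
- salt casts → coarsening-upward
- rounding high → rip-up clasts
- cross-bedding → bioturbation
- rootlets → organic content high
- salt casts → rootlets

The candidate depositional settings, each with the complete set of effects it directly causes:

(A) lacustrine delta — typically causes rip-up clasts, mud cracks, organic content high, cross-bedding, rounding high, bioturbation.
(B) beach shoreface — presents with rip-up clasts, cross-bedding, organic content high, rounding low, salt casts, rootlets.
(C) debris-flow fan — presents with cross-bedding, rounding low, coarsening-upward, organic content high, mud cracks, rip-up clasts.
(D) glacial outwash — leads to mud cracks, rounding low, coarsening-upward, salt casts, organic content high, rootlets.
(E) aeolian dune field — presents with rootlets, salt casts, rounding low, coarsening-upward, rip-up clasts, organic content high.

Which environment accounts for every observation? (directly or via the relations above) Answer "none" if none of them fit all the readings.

Testing each hypothesis:
(A) lacustrine delta — fails on rounding low, rootlets, coarsening-upward (predicts rounding high, not rounding low)
(B) beach shoreface — cross-bedding +; rounding low +; rootlets +; organic content high +; coarsening-upward + (via salt casts → coarsening-upward)
(C) debris-flow fan — cross-bedding +; rounding low +; rootlets -; organic content high +; coarsening-upward +
(D) glacial outwash — cross-bedding -; rounding low +; rootlets +; organic content high +; coarsening-upward +
(E) aeolian dune field — cross-bedding -; rounding low +; rootlets +; organic content high +; coarsening-upward +
(B) is the only candidate with no mismatches.

B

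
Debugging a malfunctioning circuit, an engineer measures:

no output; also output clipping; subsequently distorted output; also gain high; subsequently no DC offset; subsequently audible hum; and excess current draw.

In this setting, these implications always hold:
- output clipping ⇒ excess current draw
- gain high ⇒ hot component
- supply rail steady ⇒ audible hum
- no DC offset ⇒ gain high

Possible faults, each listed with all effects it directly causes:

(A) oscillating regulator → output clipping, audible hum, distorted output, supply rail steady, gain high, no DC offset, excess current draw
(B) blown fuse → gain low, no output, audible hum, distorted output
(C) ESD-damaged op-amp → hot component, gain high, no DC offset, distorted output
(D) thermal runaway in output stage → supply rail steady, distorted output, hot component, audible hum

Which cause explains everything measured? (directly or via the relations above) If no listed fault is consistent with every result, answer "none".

Testing each hypothesis:
(A) oscillating regulator — does not account for no output
(B) blown fuse — no output ✓; output clipping ✗; distorted output ✓; gain high ✗; no DC offset ✗; audible hum ✓; excess current draw ✗
(C) ESD-damaged op-amp — no output ✗; output clipping ✗; distorted output ✓; gain high ✓; no DC offset ✓; audible hum ✗; excess current draw ✗
(D) thermal runaway in output stage — does not account for no output, output clipping, gain high, no DC offset, excess current draw
Every candidate fails on at least one observation.

none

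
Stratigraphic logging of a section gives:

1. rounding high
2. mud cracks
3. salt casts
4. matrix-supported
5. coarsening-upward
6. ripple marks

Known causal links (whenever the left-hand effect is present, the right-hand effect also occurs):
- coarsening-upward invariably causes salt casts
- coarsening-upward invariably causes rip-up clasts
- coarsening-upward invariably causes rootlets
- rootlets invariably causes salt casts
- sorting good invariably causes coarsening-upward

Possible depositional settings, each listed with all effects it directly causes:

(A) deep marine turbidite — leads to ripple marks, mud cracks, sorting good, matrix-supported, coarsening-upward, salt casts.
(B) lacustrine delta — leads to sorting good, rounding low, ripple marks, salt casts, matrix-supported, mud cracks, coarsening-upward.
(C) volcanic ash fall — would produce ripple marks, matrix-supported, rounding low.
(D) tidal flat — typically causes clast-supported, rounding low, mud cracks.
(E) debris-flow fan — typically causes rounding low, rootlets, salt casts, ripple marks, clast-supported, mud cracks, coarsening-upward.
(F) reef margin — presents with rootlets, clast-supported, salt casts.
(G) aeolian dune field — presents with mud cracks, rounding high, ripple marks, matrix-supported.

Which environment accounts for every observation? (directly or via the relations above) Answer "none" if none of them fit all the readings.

Checking each candidate against the observations:
(A) deep marine turbidite — does not account for rounding high
(B) lacustrine delta — fails on rounding high (predicts rounding low, not rounding high)
(C) volcanic ash fall — fails on rounding high, mud cracks, salt casts, coarsening-upward (predicts rounding low, not rounding high)
(D) tidal flat — rounding high miss; mud cracks match; salt casts miss; matrix-supported miss; coarsening-upward miss; ripple marks miss
(E) debris-flow fan — fails on rounding high, matrix-supported (predicts rounding low, not rounding high; predicts clast-supported, not matrix-supported)
(F) reef margin — fails on rounding high, mud cracks, matrix-supported, coarsening-upward, ripple marks (predicts clast-supported, not matrix-supported)
(G) aeolian dune field — does not account for salt casts, coarsening-upward
Every candidate fails on at least one observation.

none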